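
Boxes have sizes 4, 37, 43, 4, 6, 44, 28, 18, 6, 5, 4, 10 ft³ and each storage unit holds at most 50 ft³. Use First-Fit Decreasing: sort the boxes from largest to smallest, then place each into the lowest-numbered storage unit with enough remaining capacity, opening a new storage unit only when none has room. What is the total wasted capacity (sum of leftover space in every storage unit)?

41

Sorted descending: 44, 43, 37, 28, 18, 10, 6, 6, 5, 4, 4, 4.
Put 44 ft³ in storage unit 1; 6 ft³ remain.
Put 43 ft³ in storage unit 2; 7 ft³ remain.
Put 37 ft³ in storage unit 3; 13 ft³ remain.
Put 28 ft³ in storage unit 4; 22 ft³ remain.
Put 18 ft³ in storage unit 4; 4 ft³ remain.
Put 10 ft³ in storage unit 3; 3 ft³ remain.
Put 6 ft³ in storage unit 1; 0 ft³ remain.
Put 6 ft³ in storage unit 2; 1 ft³ remain.
Put 5 ft³ in storage unit 5; 45 ft³ remain.
Put 4 ft³ in storage unit 4; 0 ft³ remain.
Put 4 ft³ in storage unit 5; 41 ft³ remain.
Put 4 ft³ in storage unit 5; 37 ft³ remain.
5 storage units × 50 ft³ = 250 ft³; used 209 ft³; unused 41 ft³.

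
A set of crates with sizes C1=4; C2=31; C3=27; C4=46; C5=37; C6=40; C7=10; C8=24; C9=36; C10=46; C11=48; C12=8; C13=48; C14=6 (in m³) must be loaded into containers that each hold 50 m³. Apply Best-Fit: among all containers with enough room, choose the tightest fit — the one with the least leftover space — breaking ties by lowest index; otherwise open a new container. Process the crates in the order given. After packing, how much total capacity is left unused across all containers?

C1 (4 m³) → container 1 (remaining 46 m³)
C2 (31 m³) → container 1 (remaining 15 m³)
C3 (27 m³) → container 2 (remaining 23 m³)
C4 (46 m³) → container 3 (remaining 4 m³)
C5 (37 m³) → container 4 (remaining 13 m³)
C6 (40 m³) → container 5 (remaining 10 m³)
C7 (10 m³) → container 5 (remaining 0 m³)
C8 (24 m³) → container 6 (remaining 26 m³)
C9 (36 m³) → container 7 (remaining 14 m³)
C10 (46 m³) → container 8 (remaining 4 m³)
C11 (48 m³) → container 9 (remaining 2 m³)
C12 (8 m³) → container 4 (remaining 5 m³)
C13 (48 m³) → container 10 (remaining 2 m³)
C14 (6 m³) → container 7 (remaining 8 m³)
10 containers × 50 m³ = 500 m³; used 411 m³; unused 89 m³.

89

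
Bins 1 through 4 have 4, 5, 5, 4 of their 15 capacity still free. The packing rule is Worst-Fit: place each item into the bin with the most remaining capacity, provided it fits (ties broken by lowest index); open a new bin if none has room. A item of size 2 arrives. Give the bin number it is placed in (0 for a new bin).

2

Bins with room: bin 1 (4), bin 2 (5), bin 3 (5), bin 4 (4).
Most room is bin 2 with 5 free.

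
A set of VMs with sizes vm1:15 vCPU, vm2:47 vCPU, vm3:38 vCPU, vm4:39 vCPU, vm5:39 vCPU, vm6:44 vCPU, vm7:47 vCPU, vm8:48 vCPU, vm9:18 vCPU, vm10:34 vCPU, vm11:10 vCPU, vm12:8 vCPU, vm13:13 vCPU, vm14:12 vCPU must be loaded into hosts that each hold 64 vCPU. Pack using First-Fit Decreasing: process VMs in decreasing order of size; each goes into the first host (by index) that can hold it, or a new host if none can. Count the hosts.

Sorted descending: 48, 47, 47, 44, 39, 39, 38, 34, 18, 15, 13, 12, 10, 8.
host 1: place 48 vCPU, 16 vCPU left
host 2: place 47 vCPU, 17 vCPU left
host 3: place 47 vCPU, 17 vCPU left
host 4: place 44 vCPU, 20 vCPU left
host 5: place 39 vCPU, 25 vCPU left
host 6: place 39 vCPU, 25 vCPU left
host 7: place 38 vCPU, 26 vCPU left
host 8: place 34 vCPU, 30 vCPU left
host 4: place 18 vCPU, 2 vCPU left
host 1: place 15 vCPU, 1 vCPU left
host 2: place 13 vCPU, 4 vCPU left
host 3: place 12 vCPU, 5 vCPU left
host 5: place 10 vCPU, 15 vCPU left
host 5: place 8 vCPU, 7 vCPU left

8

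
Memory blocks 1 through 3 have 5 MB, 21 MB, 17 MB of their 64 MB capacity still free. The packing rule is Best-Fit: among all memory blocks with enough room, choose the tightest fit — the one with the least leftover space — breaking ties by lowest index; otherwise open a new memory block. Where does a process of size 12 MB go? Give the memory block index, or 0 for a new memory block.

3

Memory blocks with room: memory block 2 (21 MB), memory block 3 (17 MB).
Tightest fit is memory block 3 with 17 MB free.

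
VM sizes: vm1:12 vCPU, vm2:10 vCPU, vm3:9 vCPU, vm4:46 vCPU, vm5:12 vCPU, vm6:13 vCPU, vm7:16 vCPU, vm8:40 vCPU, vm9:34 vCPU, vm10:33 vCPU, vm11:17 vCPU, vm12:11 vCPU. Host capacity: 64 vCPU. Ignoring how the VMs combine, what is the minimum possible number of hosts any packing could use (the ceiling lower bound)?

Total size = 12 + 10 + 9 + 46 + 12 + 13 + 16 + 40 + 34 + 33 + 17 + 11 = 253 vCPU.
⌈253 / 64⌉ = 4.

4 hosts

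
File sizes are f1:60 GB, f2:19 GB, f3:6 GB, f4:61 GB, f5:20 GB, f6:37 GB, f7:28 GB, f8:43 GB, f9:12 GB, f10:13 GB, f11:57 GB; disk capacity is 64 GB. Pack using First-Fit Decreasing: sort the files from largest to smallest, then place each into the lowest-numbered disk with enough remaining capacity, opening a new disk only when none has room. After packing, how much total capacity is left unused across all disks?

Sorted descending: 61, 60, 57, 43, 37, 28, 20, 19, 13, 12, 6.
Put 61 GB in disk 1; 3 GB remain.
Put 60 GB in disk 2; 4 GB remain.
Put 57 GB in disk 3; 7 GB remain.
Put 43 GB in disk 4; 21 GB remain.
Put 37 GB in disk 5; 27 GB remain.
Put 28 GB in disk 6; 36 GB remain.
Put 20 GB in disk 4; 1 GB remain.
Put 19 GB in disk 5; 8 GB remain.
Put 13 GB in disk 6; 23 GB remain.
Put 12 GB in disk 6; 11 GB remain.
Put 6 GB in disk 3; 1 GB remain.
6 disks × 64 GB = 384 GB; used 356 GB; unused 28 GB.

28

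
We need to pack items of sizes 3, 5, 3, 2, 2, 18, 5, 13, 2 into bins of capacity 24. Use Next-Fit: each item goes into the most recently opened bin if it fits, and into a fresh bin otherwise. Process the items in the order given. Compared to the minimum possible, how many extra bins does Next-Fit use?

Next-Fit: [3,5,3,2,2] [18,5] [13,2] → 3 bins.
Total size 53; any packing needs at least ⌈53/24⌉ = 3 bins.
So 3 is already optimal.

0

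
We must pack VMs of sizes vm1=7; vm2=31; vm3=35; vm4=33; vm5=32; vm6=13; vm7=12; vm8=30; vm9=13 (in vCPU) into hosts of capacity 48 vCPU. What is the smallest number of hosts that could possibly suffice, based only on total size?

Total size = 7 + 31 + 35 + 33 + 32 + 13 + 12 + 30 + 13 = 206 vCPU.
⌈206 / 48⌉ = 5.

5 hosts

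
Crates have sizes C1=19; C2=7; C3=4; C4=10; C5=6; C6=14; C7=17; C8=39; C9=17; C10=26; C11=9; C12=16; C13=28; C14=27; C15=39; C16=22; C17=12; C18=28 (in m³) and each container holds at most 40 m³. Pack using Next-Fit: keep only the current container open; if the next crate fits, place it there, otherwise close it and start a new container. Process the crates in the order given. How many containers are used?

C1 (19 m³) → container 1 (remaining 21 m³)
C2 (7 m³) → container 1 (remaining 14 m³)
C3 (4 m³) → container 1 (remaining 10 m³)
C4 (10 m³) → container 1 (remaining 0 m³)
C5 (6 m³) → container 2 (remaining 34 m³)
C6 (14 m³) → container 2 (remaining 20 m³)
C7 (17 m³) → container 2 (remaining 3 m³)
C8 (39 m³) → container 3 (remaining 1 m³)
C9 (17 m³) → container 4 (remaining 23 m³)
C10 (26 m³) → container 5 (remaining 14 m³)
C11 (9 m³) → container 5 (remaining 5 m³)
C12 (16 m³) → container 6 (remaining 24 m³)
C13 (28 m³) → container 7 (remaining 12 m³)
C14 (27 m³) → container 8 (remaining 13 m³)
C15 (39 m³) → container 9 (remaining 1 m³)
C16 (22 m³) → container 10 (remaining 18 m³)
C17 (12 m³) → container 10 (remaining 6 m³)
C18 (28 m³) → container 11 (remaining 12 m³)

11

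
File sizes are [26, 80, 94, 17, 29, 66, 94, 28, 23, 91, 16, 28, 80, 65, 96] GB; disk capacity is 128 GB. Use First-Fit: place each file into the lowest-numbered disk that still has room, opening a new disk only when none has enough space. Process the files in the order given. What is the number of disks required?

Put 26 GB in disk 1; 102 GB remain.
Put 80 GB in disk 1; 22 GB remain.
Put 94 GB in disk 2; 34 GB remain.
Put 17 GB in disk 1; 5 GB remain.
Put 29 GB in disk 2; 5 GB remain.
Put 66 GB in disk 3; 62 GB remain.
Put 94 GB in disk 4; 34 GB remain.
Put 28 GB in disk 3; 34 GB remain.
Put 23 GB in disk 3; 11 GB remain.
Put 91 GB in disk 5; 37 GB remain.
Put 16 GB in disk 4; 18 GB remain.
Put 28 GB in disk 5; 9 GB remain.
Put 80 GB in disk 6; 48 GB remain.
Put 65 GB in disk 7; 63 GB remain.
Put 96 GB in disk 8; 32 GB remain.
Final disks: [26,80,17] [94,29] [66,28,23] [94,16] [91,28] [80] [65] [96].

8 disks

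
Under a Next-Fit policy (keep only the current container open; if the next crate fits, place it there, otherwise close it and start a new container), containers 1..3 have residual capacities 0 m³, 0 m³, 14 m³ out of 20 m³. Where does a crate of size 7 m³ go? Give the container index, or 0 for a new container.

3

Next-Fit only looks at container 3, which has 14 m³ free.
7 m³ fits there.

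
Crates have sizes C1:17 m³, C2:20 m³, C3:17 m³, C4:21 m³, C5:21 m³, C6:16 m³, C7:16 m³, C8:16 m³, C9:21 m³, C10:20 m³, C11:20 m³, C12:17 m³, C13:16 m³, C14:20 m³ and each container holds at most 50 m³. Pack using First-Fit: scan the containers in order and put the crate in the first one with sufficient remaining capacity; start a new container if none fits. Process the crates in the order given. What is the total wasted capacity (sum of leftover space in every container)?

Put C1 (17 m³) in container 1; 33 m³ remain.
Put C2 (20 m³) in container 1; 13 m³ remain.
Put C3 (17 m³) in container 2; 33 m³ remain.
Put C4 (21 m³) in container 2; 12 m³ remain.
Put C5 (21 m³) in container 3; 29 m³ remain.
Put C6 (16 m³) in container 3; 13 m³ remain.
Put C7 (16 m³) in container 4; 34 m³ remain.
Put C8 (16 m³) in container 4; 18 m³ remain.
Put C9 (21 m³) in container 5; 29 m³ remain.
Put C10 (20 m³) in container 5; 9 m³ remain.
Put C11 (20 m³) in container 6; 30 m³ remain.
Put C12 (17 m³) in container 4; 1 m³ remain.
Put C13 (16 m³) in container 6; 14 m³ remain.
Put C14 (20 m³) in container 7; 30 m³ remain.
7 containers × 50 m³ = 350 m³; used 258 m³; unused 92 m³.

92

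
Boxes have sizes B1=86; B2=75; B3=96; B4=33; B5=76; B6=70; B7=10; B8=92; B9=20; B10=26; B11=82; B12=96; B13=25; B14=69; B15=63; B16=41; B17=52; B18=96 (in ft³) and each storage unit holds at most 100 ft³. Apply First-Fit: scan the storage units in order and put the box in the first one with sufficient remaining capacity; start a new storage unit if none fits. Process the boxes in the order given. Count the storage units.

13

Put B1 (86 ft³) in storage unit 1; 14 ft³ remain.
Put B2 (75 ft³) in storage unit 2; 25 ft³ remain.
Put B3 (96 ft³) in storage unit 3; 4 ft³ remain.
Put B4 (33 ft³) in storage unit 4; 67 ft³ remain.
Put B5 (76 ft³) in storage unit 5; 24 ft³ remain.
Put B6 (70 ft³) in storage unit 6; 30 ft³ remain.
Put B7 (10 ft³) in storage unit 1; 4 ft³ remain.
Put B8 (92 ft³) in storage unit 7; 8 ft³ remain.
Put B9 (20 ft³) in storage unit 2; 5 ft³ remain.
Put B10 (26 ft³) in storage unit 4; 41 ft³ remain.
Put B11 (82 ft³) in storage unit 8; 18 ft³ remain.
Put B12 (96 ft³) in storage unit 9; 4 ft³ remain.
Put B13 (25 ft³) in storage unit 4; 16 ft³ remain.
Put B14 (69 ft³) in storage unit 10; 31 ft³ remain.
Put B15 (63 ft³) in storage unit 11; 37 ft³ remain.
Put B16 (41 ft³) in storage unit 12; 59 ft³ remain.
Put B17 (52 ft³) in storage unit 12; 7 ft³ remain.
Put B18 (96 ft³) in storage unit 13; 4 ft³ remain.
Final storage units: [86,10] [75,20] [96] [33,26,25] [76] [70] [92] [82] [96] [69] [63] [41,52] [96].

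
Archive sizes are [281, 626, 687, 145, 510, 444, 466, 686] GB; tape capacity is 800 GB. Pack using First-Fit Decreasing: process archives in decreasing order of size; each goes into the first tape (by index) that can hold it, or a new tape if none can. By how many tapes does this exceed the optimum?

First-Fit Decreasing: [687] [686] [626,145] [510,281] [466] [444] → 6 tapes.
6 archives exceed 400 GB (half the capacity), and no two of those can share a tape, so at least 6 tapes are needed.
So 6 is already optimal.

0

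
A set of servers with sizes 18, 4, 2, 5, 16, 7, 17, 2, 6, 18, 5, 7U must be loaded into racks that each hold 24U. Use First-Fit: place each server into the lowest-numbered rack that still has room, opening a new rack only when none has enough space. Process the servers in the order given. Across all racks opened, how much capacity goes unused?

Put 18U in rack 1; 6U remain.
Put 4U in rack 1; 2U remain.
Put 2U in rack 1; 0U remain.
Put 5U in rack 2; 19U remain.
Put 16U in rack 2; 3U remain.
Put 7U in rack 3; 17U remain.
Put 17U in rack 3; 0U remain.
Put 2U in rack 2; 1U remain.
Put 6U in rack 4; 18U remain.
Put 18U in rack 4; 0U remain.
Put 5U in rack 5; 19U remain.
Put 7U in rack 5; 12U remain.
5 racks × 24U = 120U; used 107U; unused 13U.

13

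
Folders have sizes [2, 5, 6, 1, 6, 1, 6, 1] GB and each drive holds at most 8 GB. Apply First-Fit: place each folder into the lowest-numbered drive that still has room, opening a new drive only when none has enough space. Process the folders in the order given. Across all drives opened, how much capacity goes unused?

Put 2 GB in drive 1; 6 GB remain.
Put 5 GB in drive 1; 1 GB remain.
Put 6 GB in drive 2; 2 GB remain.
Put 1 GB in drive 1; 0 GB remain.
Put 6 GB in drive 3; 2 GB remain.
Put 1 GB in drive 2; 1 GB remain.
Put 6 GB in drive 4; 2 GB remain.
Put 1 GB in drive 2; 0 GB remain.
4 drives × 8 GB = 32 GB; used 28 GB; unused 4 GB.

4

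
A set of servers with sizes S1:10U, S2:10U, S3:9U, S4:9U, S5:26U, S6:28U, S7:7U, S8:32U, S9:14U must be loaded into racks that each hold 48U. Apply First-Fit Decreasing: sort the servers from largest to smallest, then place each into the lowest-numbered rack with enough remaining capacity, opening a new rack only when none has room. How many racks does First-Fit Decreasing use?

4 racks

Sorted descending: 32, 28, 26, 14, 10, 10, 9, 9, 7.
rack 1: place 32U, 16U left
rack 2: place 28U, 20U left
rack 3: place 26U, 22U left
rack 1: place 14U, 2U left
rack 2: place 10U, 10U left
rack 2: place 10U, 0U left
rack 3: place 9U, 13U left
rack 3: place 9U, 4U left
rack 4: place 7U, 41U left
Final racks: [32,14] [28,10,10] [26,9,9] [7].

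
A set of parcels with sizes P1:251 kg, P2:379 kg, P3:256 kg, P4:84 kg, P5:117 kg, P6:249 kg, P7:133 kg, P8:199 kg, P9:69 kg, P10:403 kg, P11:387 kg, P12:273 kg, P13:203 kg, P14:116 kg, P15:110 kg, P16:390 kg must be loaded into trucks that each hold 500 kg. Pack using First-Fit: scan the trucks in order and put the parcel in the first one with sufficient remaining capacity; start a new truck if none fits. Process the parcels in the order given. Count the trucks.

9

P1 (251 kg) → truck 1 (remaining 249 kg)
P2 (379 kg) → truck 2 (remaining 121 kg)
P3 (256 kg) → truck 3 (remaining 244 kg)
P4 (84 kg) → truck 1 (remaining 165 kg)
P5 (117 kg) → truck 1 (remaining 48 kg)
P6 (249 kg) → truck 4 (remaining 251 kg)
P7 (133 kg) → truck 3 (remaining 111 kg)
P8 (199 kg) → truck 4 (remaining 52 kg)
P9 (69 kg) → truck 2 (remaining 52 kg)
P10 (403 kg) → truck 5 (remaining 97 kg)
P11 (387 kg) → truck 6 (remaining 113 kg)
P12 (273 kg) → truck 7 (remaining 227 kg)
P13 (203 kg) → truck 7 (remaining 24 kg)
P14 (116 kg) → truck 8 (remaining 384 kg)
P15 (110 kg) → truck 3 (remaining 1 kg)
P16 (390 kg) → truck 9 (remaining 110 kg)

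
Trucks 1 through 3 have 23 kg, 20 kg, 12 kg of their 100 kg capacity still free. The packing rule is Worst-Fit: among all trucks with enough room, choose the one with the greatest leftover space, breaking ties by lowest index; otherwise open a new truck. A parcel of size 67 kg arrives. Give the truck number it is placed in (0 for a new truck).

0

No truck has ≥ 67 kg free, so a new truck is opened.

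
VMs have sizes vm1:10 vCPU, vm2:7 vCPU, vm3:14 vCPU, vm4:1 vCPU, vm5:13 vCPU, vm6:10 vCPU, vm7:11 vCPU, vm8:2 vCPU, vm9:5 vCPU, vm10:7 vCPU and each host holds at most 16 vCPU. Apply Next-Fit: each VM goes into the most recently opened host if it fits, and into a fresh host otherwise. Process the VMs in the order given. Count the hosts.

Put vm1 (10 vCPU) in host 1; 6 vCPU remain.
Put vm2 (7 vCPU) in host 2; 9 vCPU remain.
Put vm3 (14 vCPU) in host 3; 2 vCPU remain.
Put vm4 (1 vCPU) in host 3; 1 vCPU remain.
Put vm5 (13 vCPU) in host 4; 3 vCPU remain.
Put vm6 (10 vCPU) in host 5; 6 vCPU remain.
Put vm7 (11 vCPU) in host 6; 5 vCPU remain.
Put vm8 (2 vCPU) in host 6; 3 vCPU remain.
Put vm9 (5 vCPU) in host 7; 11 vCPU remain.
Put vm10 (7 vCPU) in host 7; 4 vCPU remain.
Final hosts: [10] [7] [14,1] [13] [10] [11,2] [5,7].

7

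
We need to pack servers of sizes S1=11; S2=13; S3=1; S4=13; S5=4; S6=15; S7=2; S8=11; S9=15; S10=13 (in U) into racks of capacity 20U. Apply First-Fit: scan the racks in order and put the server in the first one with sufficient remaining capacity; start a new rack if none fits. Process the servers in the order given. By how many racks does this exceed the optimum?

0

First-Fit: [11,1,4,2] [13] [13] [15] [11] [15] [13] → 7 racks.
7 servers exceed 10U (half the capacity), and no two of those can share a rack, so at least 7 racks are needed.
So 7 is already optimal.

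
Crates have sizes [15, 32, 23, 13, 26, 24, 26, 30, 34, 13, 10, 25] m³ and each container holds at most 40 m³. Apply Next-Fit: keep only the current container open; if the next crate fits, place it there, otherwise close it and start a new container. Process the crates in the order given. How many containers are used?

Put 15 m³ in container 1; 25 m³ remain.
Put 32 m³ in container 2; 8 m³ remain.
Put 23 m³ in container 3; 17 m³ remain.
Put 13 m³ in container 3; 4 m³ remain.
Put 26 m³ in container 4; 14 m³ remain.
Put 24 m³ in container 5; 16 m³ remain.
Put 26 m³ in container 6; 14 m³ remain.
Put 30 m³ in container 7; 10 m³ remain.
Put 34 m³ in container 8; 6 m³ remain.
Put 13 m³ in container 9; 27 m³ remain.
Put 10 m³ in container 9; 17 m³ remain.
Put 25 m³ in container 10; 15 m³ remain.
Final containers: [15] [32] [23,13] [26] [24] [26] [30] [34] [13,10] [25].

10 containers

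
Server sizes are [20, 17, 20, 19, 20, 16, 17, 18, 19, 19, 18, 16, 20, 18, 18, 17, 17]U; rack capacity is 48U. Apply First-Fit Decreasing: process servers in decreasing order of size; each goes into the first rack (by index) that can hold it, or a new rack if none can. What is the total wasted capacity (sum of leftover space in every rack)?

123

Sorted descending: 20, 20, 20, 20, 19, 19, 19, 18, 18, 18, 18, 17, 17, 17, 17, 16, 16.
20U → rack 1 (remaining 28U)
20U → rack 1 (remaining 8U)
20U → rack 2 (remaining 28U)
20U → rack 2 (remaining 8U)
19U → rack 3 (remaining 29U)
19U → rack 3 (remaining 10U)
19U → rack 4 (remaining 29U)
18U → rack 4 (remaining 11U)
18U → rack 5 (remaining 30U)
18U → rack 5 (remaining 12U)
18U → rack 6 (remaining 30U)
17U → rack 6 (remaining 13U)
17U → rack 7 (remaining 31U)
17U → rack 7 (remaining 14U)
17U → rack 8 (remaining 31U)
16U → rack 8 (remaining 15U)
16U → rack 9 (remaining 32U)
9 racks × 48U = 432U; used 309U; unused 123U.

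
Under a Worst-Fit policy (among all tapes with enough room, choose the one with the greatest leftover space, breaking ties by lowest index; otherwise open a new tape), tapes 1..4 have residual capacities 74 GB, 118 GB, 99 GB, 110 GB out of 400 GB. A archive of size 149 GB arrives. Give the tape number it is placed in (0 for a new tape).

0

No tape has ≥ 149 GB free, so a new tape is opened.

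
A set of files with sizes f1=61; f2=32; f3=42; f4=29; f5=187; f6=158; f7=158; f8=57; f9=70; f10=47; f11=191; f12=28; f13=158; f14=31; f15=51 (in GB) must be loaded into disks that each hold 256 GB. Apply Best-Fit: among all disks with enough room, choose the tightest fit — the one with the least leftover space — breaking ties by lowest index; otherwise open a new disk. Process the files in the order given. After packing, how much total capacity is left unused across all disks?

236

Put f1 (61 GB) in disk 1; 195 GB remain.
Put f2 (32 GB) in disk 1; 163 GB remain.
Put f3 (42 GB) in disk 1; 121 GB remain.
Put f4 (29 GB) in disk 1; 92 GB remain.
Put f5 (187 GB) in disk 2; 69 GB remain.
Put f6 (158 GB) in disk 3; 98 GB remain.
Put f7 (158 GB) in disk 4; 98 GB remain.
Put f8 (57 GB) in disk 2; 12 GB remain.
Put f9 (70 GB) in disk 1; 22 GB remain.
Put f10 (47 GB) in disk 3; 51 GB remain.
Put f11 (191 GB) in disk 5; 65 GB remain.
Put f12 (28 GB) in disk 3; 23 GB remain.
Put f13 (158 GB) in disk 6; 98 GB remain.
Put f14 (31 GB) in disk 5; 34 GB remain.
Put f15 (51 GB) in disk 4; 47 GB remain.
6 disks × 256 GB = 1536 GB; used 1300 GB; unused 236 GB.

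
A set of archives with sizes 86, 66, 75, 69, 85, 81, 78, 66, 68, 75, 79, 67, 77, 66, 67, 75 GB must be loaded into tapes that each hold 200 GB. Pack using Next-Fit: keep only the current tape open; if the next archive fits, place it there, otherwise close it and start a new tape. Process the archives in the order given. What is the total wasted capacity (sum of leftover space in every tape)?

420

tape 1: place 86 GB, 114 GB left
tape 1: place 66 GB, 48 GB left
tape 2: place 75 GB, 125 GB left
tape 2: place 69 GB, 56 GB left
tape 3: place 85 GB, 115 GB left
tape 3: place 81 GB, 34 GB left
tape 4: place 78 GB, 122 GB left
tape 4: place 66 GB, 56 GB left
tape 5: place 68 GB, 132 GB left
tape 5: place 75 GB, 57 GB left
tape 6: place 79 GB, 121 GB left
tape 6: place 67 GB, 54 GB left
tape 7: place 77 GB, 123 GB left
tape 7: place 66 GB, 57 GB left
tape 8: place 67 GB, 133 GB left
tape 8: place 75 GB, 58 GB left
8 tapes × 200 GB = 1600 GB; used 1180 GB; unused 420 GB.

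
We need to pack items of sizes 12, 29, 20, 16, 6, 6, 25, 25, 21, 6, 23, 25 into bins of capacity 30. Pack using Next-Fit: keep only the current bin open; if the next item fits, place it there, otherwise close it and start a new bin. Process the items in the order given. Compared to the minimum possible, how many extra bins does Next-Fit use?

Next-Fit: [12] [29] [20] [16,6,6] [25] [25] [21,6] [23] [25] → 9 bins.
Total size 214; any packing needs at least ⌈214/30⌉ = 8 bins.
An optimal packing achieves that bound: [29] [25] [25] [25] [23,6] [21,6] [20,6] [16,12] → 8 bins.
Excess: 9 − 8 = 1.

1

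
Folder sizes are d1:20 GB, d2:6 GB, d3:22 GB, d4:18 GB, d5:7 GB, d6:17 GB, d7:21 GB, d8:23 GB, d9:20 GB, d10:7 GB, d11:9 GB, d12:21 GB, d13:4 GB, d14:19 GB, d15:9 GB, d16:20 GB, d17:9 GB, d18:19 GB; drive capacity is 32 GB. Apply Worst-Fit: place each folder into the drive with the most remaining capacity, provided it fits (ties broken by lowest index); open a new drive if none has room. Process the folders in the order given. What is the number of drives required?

11 drives

drive 1: place d1 (20 GB), 12 GB left
drive 1: place d2 (6 GB), 6 GB left
drive 2: place d3 (22 GB), 10 GB left
drive 3: place d4 (18 GB), 14 GB left
drive 3: place d5 (7 GB), 7 GB left
drive 4: place d6 (17 GB), 15 GB left
drive 5: place d7 (21 GB), 11 GB left
drive 6: place d8 (23 GB), 9 GB left
drive 7: place d9 (20 GB), 12 GB left
drive 4: place d10 (7 GB), 8 GB left
drive 7: place d11 (9 GB), 3 GB left
drive 8: place d12 (21 GB), 11 GB left
drive 5: place d13 (4 GB), 7 GB left
drive 9: place d14 (19 GB), 13 GB left
drive 9: place d15 (9 GB), 4 GB left
drive 10: place d16 (20 GB), 12 GB left
drive 10: place d17 (9 GB), 3 GB left
drive 11: place d18 (19 GB), 13 GB left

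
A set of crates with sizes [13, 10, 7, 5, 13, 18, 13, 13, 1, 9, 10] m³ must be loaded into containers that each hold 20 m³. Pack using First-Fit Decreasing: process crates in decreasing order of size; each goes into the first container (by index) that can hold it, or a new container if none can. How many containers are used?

Sorted descending: 18, 13, 13, 13, 13, 10, 10, 9, 7, 5, 1.
container 1: place 18 m³, 2 m³ left
container 2: place 13 m³, 7 m³ left
container 3: place 13 m³, 7 m³ left
container 4: place 13 m³, 7 m³ left
container 5: place 13 m³, 7 m³ left
container 6: place 10 m³, 10 m³ left
container 6: place 10 m³, 0 m³ left
container 7: place 9 m³, 11 m³ left
container 2: place 7 m³, 0 m³ left
container 3: place 5 m³, 2 m³ left
container 1: place 1 m³, 1 m³ left
Final containers: [18,1] [13,7] [13,5] [13] [13] [10,10] [9].

7 containers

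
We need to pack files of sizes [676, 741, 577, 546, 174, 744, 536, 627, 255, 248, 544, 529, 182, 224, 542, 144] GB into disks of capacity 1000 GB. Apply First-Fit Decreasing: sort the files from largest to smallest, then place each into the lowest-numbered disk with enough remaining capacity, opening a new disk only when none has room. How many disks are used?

10 disks

Sorted descending: 744, 741, 676, 627, 577, 546, 544, 542, 536, 529, 255, 248, 224, 182, 174, 144.
744 GB → disk 1 (remaining 256 GB)
741 GB → disk 2 (remaining 259 GB)
676 GB → disk 3 (remaining 324 GB)
627 GB → disk 4 (remaining 373 GB)
577 GB → disk 5 (remaining 423 GB)
546 GB → disk 6 (remaining 454 GB)
544 GB → disk 7 (remaining 456 GB)
542 GB → disk 8 (remaining 458 GB)
536 GB → disk 9 (remaining 464 GB)
529 GB → disk 10 (remaining 471 GB)
255 GB → disk 1 (remaining 1 GB)
248 GB → disk 2 (remaining 11 GB)
224 GB → disk 3 (remaining 100 GB)
182 GB → disk 4 (remaining 191 GB)
174 GB → disk 4 (remaining 17 GB)
144 GB → disk 5 (remaining 279 GB)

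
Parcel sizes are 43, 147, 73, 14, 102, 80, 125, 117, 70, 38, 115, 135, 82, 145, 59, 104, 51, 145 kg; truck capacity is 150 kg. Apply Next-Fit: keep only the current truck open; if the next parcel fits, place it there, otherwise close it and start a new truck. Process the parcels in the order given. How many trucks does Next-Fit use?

16 trucks

truck 1: place 43 kg, 107 kg left
truck 2: place 147 kg, 3 kg left
truck 3: place 73 kg, 77 kg left
truck 3: place 14 kg, 63 kg left
truck 4: place 102 kg, 48 kg left
truck 5: place 80 kg, 70 kg left
truck 6: place 125 kg, 25 kg left
truck 7: place 117 kg, 33 kg left
truck 8: place 70 kg, 80 kg left
truck 8: place 38 kg, 42 kg left
truck 9: place 115 kg, 35 kg left
truck 10: place 135 kg, 15 kg left
truck 11: place 82 kg, 68 kg left
truck 12: place 145 kg, 5 kg left
truck 13: place 59 kg, 91 kg left
truck 14: place 104 kg, 46 kg left
truck 15: place 51 kg, 99 kg left
truck 16: place 145 kg, 5 kg left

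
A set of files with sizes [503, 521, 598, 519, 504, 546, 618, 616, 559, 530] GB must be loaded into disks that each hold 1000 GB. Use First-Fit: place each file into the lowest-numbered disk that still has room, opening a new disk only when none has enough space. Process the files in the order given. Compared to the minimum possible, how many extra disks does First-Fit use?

First-Fit: [503] [521] [598] [519] [504] [546] [618] [616] [559] [530] → 10 disks.
10 files exceed 500 GB (half the capacity), and no two of those can share a disk, so at least 10 disks are needed.
So 10 is already optimal.

0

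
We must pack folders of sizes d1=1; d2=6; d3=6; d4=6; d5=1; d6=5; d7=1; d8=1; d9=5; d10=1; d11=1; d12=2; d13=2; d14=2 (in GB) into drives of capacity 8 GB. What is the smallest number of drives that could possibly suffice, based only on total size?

5 drives

Total size = 1 + 6 + 6 + 6 + 1 + 5 + 1 + 1 + 5 + 1 + 1 + 2 + 2 + 2 = 40 GB.
⌈40 / 8⌉ = 5.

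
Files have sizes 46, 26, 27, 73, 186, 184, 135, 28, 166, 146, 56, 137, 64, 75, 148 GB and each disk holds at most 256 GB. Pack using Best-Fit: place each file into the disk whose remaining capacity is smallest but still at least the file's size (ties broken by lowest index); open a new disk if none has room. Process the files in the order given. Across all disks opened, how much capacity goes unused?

551

disk 1: place 46 GB, 210 GB left
disk 1: place 26 GB, 184 GB left
disk 1: place 27 GB, 157 GB left
disk 1: place 73 GB, 84 GB left
disk 2: place 186 GB, 70 GB left
disk 3: place 184 GB, 72 GB left
disk 4: place 135 GB, 121 GB left
disk 2: place 28 GB, 42 GB left
disk 5: place 166 GB, 90 GB left
disk 6: place 146 GB, 110 GB left
disk 3: place 56 GB, 16 GB left
disk 7: place 137 GB, 119 GB left
disk 1: place 64 GB, 20 GB left
disk 5: place 75 GB, 15 GB left
disk 8: place 148 GB, 108 GB left
8 disks × 256 GB = 2048 GB; used 1497 GB; unused 551 GB.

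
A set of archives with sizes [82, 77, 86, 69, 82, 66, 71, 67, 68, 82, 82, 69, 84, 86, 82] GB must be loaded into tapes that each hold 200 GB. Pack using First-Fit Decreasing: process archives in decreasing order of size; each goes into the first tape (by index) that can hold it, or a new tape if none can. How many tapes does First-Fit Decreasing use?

8 tapes

Sorted descending: 86, 86, 84, 82, 82, 82, 82, 82, 77, 71, 69, 69, 68, 67, 66.
86 GB → tape 1 (remaining 114 GB)
86 GB → tape 1 (remaining 28 GB)
84 GB → tape 2 (remaining 116 GB)
82 GB → tape 2 (remaining 34 GB)
82 GB → tape 3 (remaining 118 GB)
82 GB → tape 3 (remaining 36 GB)
82 GB → tape 4 (remaining 118 GB)
82 GB → tape 4 (remaining 36 GB)
77 GB → tape 5 (remaining 123 GB)
71 GB → tape 5 (remaining 52 GB)
69 GB → tape 6 (remaining 131 GB)
69 GB → tape 6 (remaining 62 GB)
68 GB → tape 7 (remaining 132 GB)
67 GB → tape 7 (remaining 65 GB)
66 GB → tape 8 (remaining 134 GB)
Final tapes: [86,86] [84,82] [82,82] [82,82] [77,71] [69,69] [68,67] [66].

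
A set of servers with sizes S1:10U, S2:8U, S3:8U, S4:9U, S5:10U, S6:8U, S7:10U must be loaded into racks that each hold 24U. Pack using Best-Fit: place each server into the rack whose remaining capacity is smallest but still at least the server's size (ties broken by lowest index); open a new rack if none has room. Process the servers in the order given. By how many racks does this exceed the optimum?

1

Best-Fit: [10,8] [8,9] [10,8] [10] → 4 racks.
Total size 63U; any packing needs at least ⌈63/24⌉ = 3 racks.
An optimal packing achieves that bound: [10,10] [10,9] [8,8,8] → 3 racks.
Excess: 4 − 3 = 1.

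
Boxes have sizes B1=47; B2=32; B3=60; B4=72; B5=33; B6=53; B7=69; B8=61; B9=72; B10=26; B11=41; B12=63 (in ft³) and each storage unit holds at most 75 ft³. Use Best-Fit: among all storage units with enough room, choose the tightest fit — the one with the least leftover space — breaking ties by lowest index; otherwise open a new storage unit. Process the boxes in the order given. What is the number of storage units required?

B1 (47 ft³) → storage unit 1 (remaining 28 ft³)
B2 (32 ft³) → storage unit 2 (remaining 43 ft³)
B3 (60 ft³) → storage unit 3 (remaining 15 ft³)
B4 (72 ft³) → storage unit 4 (remaining 3 ft³)
B5 (33 ft³) → storage unit 2 (remaining 10 ft³)
B6 (53 ft³) → storage unit 5 (remaining 22 ft³)
B7 (69 ft³) → storage unit 6 (remaining 6 ft³)
B8 (61 ft³) → storage unit 7 (remaining 14 ft³)
B9 (72 ft³) → storage unit 8 (remaining 3 ft³)
B10 (26 ft³) → storage unit 1 (remaining 2 ft³)
B11 (41 ft³) → storage unit 9 (remaining 34 ft³)
B12 (63 ft³) → storage unit 10 (remaining 12 ft³)

10 storage units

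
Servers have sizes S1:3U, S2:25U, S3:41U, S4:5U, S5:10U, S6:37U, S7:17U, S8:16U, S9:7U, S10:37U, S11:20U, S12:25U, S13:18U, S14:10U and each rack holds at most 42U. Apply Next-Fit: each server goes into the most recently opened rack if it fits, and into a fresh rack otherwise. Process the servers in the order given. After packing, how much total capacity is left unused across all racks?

Put S1 (3U) in rack 1; 39U remain.
Put S2 (25U) in rack 1; 14U remain.
Put S3 (41U) in rack 2; 1U remain.
Put S4 (5U) in rack 3; 37U remain.
Put S5 (10U) in rack 3; 27U remain.
Put S6 (37U) in rack 4; 5U remain.
Put S7 (17U) in rack 5; 25U remain.
Put S8 (16U) in rack 5; 9U remain.
Put S9 (7U) in rack 5; 2U remain.
Put S10 (37U) in rack 6; 5U remain.
Put S11 (20U) in rack 7; 22U remain.
Put S12 (25U) in rack 8; 17U remain.
Put S13 (18U) in rack 9; 24U remain.
Put S14 (10U) in rack 9; 14U remain.
9 racks × 42U = 378U; used 271U; unused 107U.

107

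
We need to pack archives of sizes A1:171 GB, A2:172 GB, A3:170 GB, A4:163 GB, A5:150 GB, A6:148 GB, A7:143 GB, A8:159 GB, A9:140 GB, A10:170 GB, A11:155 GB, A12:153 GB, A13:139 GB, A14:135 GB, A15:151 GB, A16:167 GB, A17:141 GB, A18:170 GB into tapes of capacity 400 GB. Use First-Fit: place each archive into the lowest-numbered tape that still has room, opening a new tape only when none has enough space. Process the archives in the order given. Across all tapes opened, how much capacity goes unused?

803

tape 1: place A1 (171 GB), 229 GB left
tape 1: place A2 (172 GB), 57 GB left
tape 2: place A3 (170 GB), 230 GB left
tape 2: place A4 (163 GB), 67 GB left
tape 3: place A5 (150 GB), 250 GB left
tape 3: place A6 (148 GB), 102 GB left
tape 4: place A7 (143 GB), 257 GB left
tape 4: place A8 (159 GB), 98 GB left
tape 5: place A9 (140 GB), 260 GB left
tape 5: place A10 (170 GB), 90 GB left
tape 6: place A11 (155 GB), 245 GB left
tape 6: place A12 (153 GB), 92 GB left
tape 7: place A13 (139 GB), 261 GB left
tape 7: place A14 (135 GB), 126 GB left
tape 8: place A15 (151 GB), 249 GB left
tape 8: place A16 (167 GB), 82 GB left
tape 9: place A17 (141 GB), 259 GB left
tape 9: place A18 (170 GB), 89 GB left
9 tapes × 400 GB = 3600 GB; used 2797 GB; unused 803 GB.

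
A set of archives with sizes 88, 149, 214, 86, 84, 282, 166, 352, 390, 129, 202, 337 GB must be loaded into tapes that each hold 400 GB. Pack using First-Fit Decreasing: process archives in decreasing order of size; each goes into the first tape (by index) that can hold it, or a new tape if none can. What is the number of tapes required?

7

Sorted descending: 390, 352, 337, 282, 214, 202, 166, 149, 129, 88, 86, 84.
tape 1: place 390 GB, 10 GB left
tape 2: place 352 GB, 48 GB left
tape 3: place 337 GB, 63 GB left
tape 4: place 282 GB, 118 GB left
tape 5: place 214 GB, 186 GB left
tape 6: place 202 GB, 198 GB left
tape 5: place 166 GB, 20 GB left
tape 6: place 149 GB, 49 GB left
tape 7: place 129 GB, 271 GB left
tape 4: place 88 GB, 30 GB left
tape 7: place 86 GB, 185 GB left
tape 7: place 84 GB, 101 GB left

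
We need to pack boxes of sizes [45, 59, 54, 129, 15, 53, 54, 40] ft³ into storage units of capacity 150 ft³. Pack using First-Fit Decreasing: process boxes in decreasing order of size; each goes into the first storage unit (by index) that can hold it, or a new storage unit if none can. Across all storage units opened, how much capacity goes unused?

151

Sorted descending: 129, 59, 54, 54, 53, 45, 40, 15.
129 ft³ → storage unit 1 (remaining 21 ft³)
59 ft³ → storage unit 2 (remaining 91 ft³)
54 ft³ → storage unit 2 (remaining 37 ft³)
54 ft³ → storage unit 3 (remaining 96 ft³)
53 ft³ → storage unit 3 (remaining 43 ft³)
45 ft³ → storage unit 4 (remaining 105 ft³)
40 ft³ → storage unit 3 (remaining 3 ft³)
15 ft³ → storage unit 1 (remaining 6 ft³)
4 storage units × 150 ft³ = 600 ft³; used 449 ft³; unused 151 ft³.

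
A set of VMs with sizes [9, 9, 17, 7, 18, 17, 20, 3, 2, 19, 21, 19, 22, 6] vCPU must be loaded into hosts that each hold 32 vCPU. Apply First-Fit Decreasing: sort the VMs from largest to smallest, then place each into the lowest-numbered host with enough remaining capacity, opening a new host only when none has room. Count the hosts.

8

Sorted descending: 22, 21, 20, 19, 19, 18, 17, 17, 9, 9, 7, 6, 3, 2.
host 1: place 22 vCPU, 10 vCPU left
host 2: place 21 vCPU, 11 vCPU left
host 3: place 20 vCPU, 12 vCPU left
host 4: place 19 vCPU, 13 vCPU left
host 5: place 19 vCPU, 13 vCPU left
host 6: place 18 vCPU, 14 vCPU left
host 7: place 17 vCPU, 15 vCPU left
host 8: place 17 vCPU, 15 vCPU left
host 1: place 9 vCPU, 1 vCPU left
host 2: place 9 vCPU, 2 vCPU left
host 3: place 7 vCPU, 5 vCPU left
host 4: place 6 vCPU, 7 vCPU left
host 3: place 3 vCPU, 2 vCPU left
host 2: place 2 vCPU, 0 vCPU left
Final hosts: [22,9] [21,9,2] [20,7,3] [19,6] [19] [18] [17] [17].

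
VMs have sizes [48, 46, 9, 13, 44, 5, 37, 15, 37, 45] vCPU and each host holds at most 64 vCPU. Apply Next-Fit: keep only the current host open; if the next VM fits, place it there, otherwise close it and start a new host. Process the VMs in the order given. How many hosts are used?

6

host 1: place 48 vCPU, 16 vCPU left
host 2: place 46 vCPU, 18 vCPU left
host 2: place 9 vCPU, 9 vCPU left
host 3: place 13 vCPU, 51 vCPU left
host 3: place 44 vCPU, 7 vCPU left
host 3: place 5 vCPU, 2 vCPU left
host 4: place 37 vCPU, 27 vCPU left
host 4: place 15 vCPU, 12 vCPU left
host 5: place 37 vCPU, 27 vCPU left
host 6: place 45 vCPU, 19 vCPU left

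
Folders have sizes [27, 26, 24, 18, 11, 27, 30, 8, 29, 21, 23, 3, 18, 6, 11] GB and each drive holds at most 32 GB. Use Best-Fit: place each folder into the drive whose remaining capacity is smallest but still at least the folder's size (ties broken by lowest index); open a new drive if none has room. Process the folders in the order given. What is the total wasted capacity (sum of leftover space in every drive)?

38

drive 1: place 27 GB, 5 GB left
drive 2: place 26 GB, 6 GB left
drive 3: place 24 GB, 8 GB left
drive 4: place 18 GB, 14 GB left
drive 4: place 11 GB, 3 GB left
drive 5: place 27 GB, 5 GB left
drive 6: place 30 GB, 2 GB left
drive 3: place 8 GB, 0 GB left
drive 7: place 29 GB, 3 GB left
drive 8: place 21 GB, 11 GB left
drive 9: place 23 GB, 9 GB left
drive 4: place 3 GB, 0 GB left
drive 10: place 18 GB, 14 GB left
drive 2: place 6 GB, 0 GB left
drive 8: place 11 GB, 0 GB left
10 drives × 32 GB = 320 GB; used 282 GB; unused 38 GB.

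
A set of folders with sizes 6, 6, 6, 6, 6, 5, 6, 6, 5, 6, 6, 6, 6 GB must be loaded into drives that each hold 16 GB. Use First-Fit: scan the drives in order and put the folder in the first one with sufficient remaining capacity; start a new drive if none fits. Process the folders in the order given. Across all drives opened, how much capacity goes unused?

20

Put 6 GB in drive 1; 10 GB remain.
Put 6 GB in drive 1; 4 GB remain.
Put 6 GB in drive 2; 10 GB remain.
Put 6 GB in drive 2; 4 GB remain.
Put 6 GB in drive 3; 10 GB remain.
Put 5 GB in drive 3; 5 GB remain.
Put 6 GB in drive 4; 10 GB remain.
Put 6 GB in drive 4; 4 GB remain.
Put 5 GB in drive 3; 0 GB remain.
Put 6 GB in drive 5; 10 GB remain.
Put 6 GB in drive 5; 4 GB remain.
Put 6 GB in drive 6; 10 GB remain.
Put 6 GB in drive 6; 4 GB remain.
6 drives × 16 GB = 96 GB; used 76 GB; unused 20 GB.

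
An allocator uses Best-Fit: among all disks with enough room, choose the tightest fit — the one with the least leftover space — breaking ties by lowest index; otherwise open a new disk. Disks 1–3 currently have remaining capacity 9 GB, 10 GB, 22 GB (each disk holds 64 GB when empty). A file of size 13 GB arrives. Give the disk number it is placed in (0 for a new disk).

3

Disks with room: disk 3 (22 GB).
Tightest fit is disk 3 with 22 GB free.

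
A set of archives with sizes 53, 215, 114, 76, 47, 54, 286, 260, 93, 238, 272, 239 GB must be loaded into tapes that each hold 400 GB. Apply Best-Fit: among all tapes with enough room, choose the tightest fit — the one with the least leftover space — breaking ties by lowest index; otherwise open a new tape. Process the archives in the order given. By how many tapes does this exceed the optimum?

1

Best-Fit: [53,215,114] [76,47,54] [286,93] [260] [238] [272] [239] → 7 tapes.
6 archives exceed 200 GB (half the capacity), and no two of those can share a tape, so at least 6 tapes are needed.
An optimal packing achieves that bound: [286,114] [272,93] [260,76,54] [239,53,47] [238] [215] → 6 tapes.
Excess: 7 − 6 = 1.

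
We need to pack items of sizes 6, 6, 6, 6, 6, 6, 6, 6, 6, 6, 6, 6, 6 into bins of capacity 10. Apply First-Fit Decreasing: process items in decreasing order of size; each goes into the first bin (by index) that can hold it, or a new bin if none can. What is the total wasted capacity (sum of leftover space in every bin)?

Sorted descending: 6, 6, 6, 6, 6, 6, 6, 6, 6, 6, 6, 6, 6.
bin 1: place 6, 4 left
bin 2: place 6, 4 left
bin 3: place 6, 4 left
bin 4: place 6, 4 left
bin 5: place 6, 4 left
bin 6: place 6, 4 left
bin 7: place 6, 4 left
bin 8: place 6, 4 left
bin 9: place 6, 4 left
bin 10: place 6, 4 left
bin 11: place 6, 4 left
bin 12: place 6, 4 left
bin 13: place 6, 4 left
13 bins × 10 = 130; used 78; unused 52.

52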